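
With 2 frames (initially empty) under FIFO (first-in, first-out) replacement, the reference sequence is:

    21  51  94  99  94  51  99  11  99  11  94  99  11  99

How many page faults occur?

21 -> miss, frames {21}
51 -> miss, frames {21,51}
94 -> miss, evict 21, frames {51,94}
99 -> miss, evict 51, frames {94,99}
94 -> hit
51 -> miss, evict 94, frames {99,51}
99 -> hit
11 -> miss, evict 99, frames {51,11}
99 -> miss, evict 51, frames {11,99}
11 -> hit
94 -> miss, evict 11, frames {99,94}
99 -> hit
11 -> miss, evict 99, frames {94,11}
99 -> miss, evict 94, frames {11,99}
Page faults: 10.

10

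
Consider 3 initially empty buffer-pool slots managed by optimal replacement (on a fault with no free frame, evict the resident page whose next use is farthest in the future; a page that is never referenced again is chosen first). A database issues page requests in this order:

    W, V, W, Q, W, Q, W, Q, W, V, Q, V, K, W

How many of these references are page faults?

W → miss, frames (W)
V → miss, frames (W V)
W → hit
Q → miss, frames (W V Q)
W → hit
Q → hit
W → hit
Q → hit
W → hit
V → hit
Q → hit
V → hit
K → miss, evict Q, frames (W V K)
W → hit
Page faults: 4.

4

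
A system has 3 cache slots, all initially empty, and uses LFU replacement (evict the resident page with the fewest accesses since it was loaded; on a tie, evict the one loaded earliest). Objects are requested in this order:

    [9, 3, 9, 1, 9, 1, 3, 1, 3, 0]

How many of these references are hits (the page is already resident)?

6

9 → fault, frames [9]
3 → fault, frames [9, 3]
9 → hit
1 → fault, frames [9, 3, 1]
9 → hit
1 → hit
3 → hit
1 → hit
3 → hit
0 → fault, evict 9, frames [3, 1, 0]
Hits: 6.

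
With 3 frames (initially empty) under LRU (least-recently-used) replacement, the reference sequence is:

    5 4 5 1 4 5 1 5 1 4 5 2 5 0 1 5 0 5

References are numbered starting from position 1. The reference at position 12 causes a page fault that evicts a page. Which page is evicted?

1

pos 1: 5 -> fault, frames [5]
pos 2: 4 -> fault, frames [5, 4]
pos 3: 5 -> hit
pos 4: 1 -> fault, frames [4, 5, 1]
pos 5: 4 -> hit
pos 6: 5 -> hit
pos 7: 1 -> hit
pos 8: 5 -> hit
pos 9: 1 -> hit
pos 10: 4 -> hit
pos 11: 5 -> hit
pos 12: 2 -> fault, evict 1, frames [4, 5, 2]
At position 12, page 1 is evicted.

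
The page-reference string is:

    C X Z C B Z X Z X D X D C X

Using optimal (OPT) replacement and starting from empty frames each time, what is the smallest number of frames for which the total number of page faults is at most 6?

3

f=1: 14 faults
f=2: 7 faults
f=3: 6 faults
f=4: 5 faults
f=5: 5 faults
Smallest f with faults ≤ 6 is 3.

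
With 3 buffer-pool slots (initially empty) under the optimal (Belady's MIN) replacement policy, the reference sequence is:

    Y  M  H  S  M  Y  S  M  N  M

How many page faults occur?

5

Y: miss, frames [Y]
M: miss, frames [Y, M]
H: miss, frames [Y, M, H]
S: miss, evict H, frames [Y, M, S]
M: hit
Y: hit
S: hit
M: hit
N: miss, evict S, frames [Y, M, N]
M: hit
Page faults: 5.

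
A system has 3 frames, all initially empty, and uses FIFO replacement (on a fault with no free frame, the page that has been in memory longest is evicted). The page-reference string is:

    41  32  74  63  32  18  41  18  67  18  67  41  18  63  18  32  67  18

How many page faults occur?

41 -> fault, frames {41}
32 -> fault, frames {41,32}
74 -> fault, frames {41,32,74}
63 -> fault, evict 41, frames {32,74,63}
32 -> hit
18 -> fault, evict 32, frames {74,63,18}
41 -> fault, evict 74, frames {63,18,41}
18 -> hit
67 -> fault, evict 63, frames {18,41,67}
18 -> hit
67 -> hit
41 -> hit
18 -> hit
63 -> fault, evict 18, frames {41,67,63}
18 -> fault, evict 41, frames {67,63,18}
32 -> fault, evict 67, frames {63,18,32}
67 -> fault, evict 63, frames {18,32,67}
18 -> hit
Page faults: 11.

11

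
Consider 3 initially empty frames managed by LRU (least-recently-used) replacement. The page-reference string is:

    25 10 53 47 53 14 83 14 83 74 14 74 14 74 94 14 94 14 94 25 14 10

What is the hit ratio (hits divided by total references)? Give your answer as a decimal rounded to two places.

0.55

25: miss, frames (25)
10: miss, frames (25 10)
53: miss, frames (25 10 53)
47: miss, evict 25, frames (10 53 47)
53: hit
14: miss, evict 10, frames (47 53 14)
83: miss, evict 47, frames (53 14 83)
14: hit
83: hit
74: miss, evict 53, frames (14 83 74)
14: hit
74: hit
14: hit
74: hit
94: miss, evict 83, frames (14 74 94)
14: hit
94: hit
14: hit
94: hit
25: miss, evict 74, frames (14 94 25)
14: hit
10: miss, evict 94, frames (25 14 10)
Hits: 12 of 22 references → 12/22 = 0.5455.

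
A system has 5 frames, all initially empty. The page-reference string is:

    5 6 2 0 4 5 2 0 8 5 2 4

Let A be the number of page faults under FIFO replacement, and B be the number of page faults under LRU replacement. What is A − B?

1

Under FIFO: F F F F F . . . F F . . → 7 faults.
Under LRU: F F F F F . . . F . . . → 6 faults.
A − B = 7 − 6 = 1.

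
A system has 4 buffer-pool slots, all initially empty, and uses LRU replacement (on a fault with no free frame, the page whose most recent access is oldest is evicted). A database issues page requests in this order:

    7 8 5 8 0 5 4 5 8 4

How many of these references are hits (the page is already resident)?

7 → miss, frames [7]
8 → miss, frames [7, 8]
5 → miss, frames [7, 8, 5]
8 → hit
0 → miss, frames [7, 5, 8, 0]
5 → hit
4 → miss, evict 7, frames [8, 0, 5, 4]
5 → hit
8 → hit
4 → hit
Hits: 5.

5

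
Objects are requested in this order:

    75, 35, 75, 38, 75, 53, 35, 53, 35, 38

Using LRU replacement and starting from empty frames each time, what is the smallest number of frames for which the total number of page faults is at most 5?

4

f=1: 10 faults
f=2: 6 faults
f=3: 6 faults
f=4: 4 faults
Smallest f with faults ≤ 5 is 4.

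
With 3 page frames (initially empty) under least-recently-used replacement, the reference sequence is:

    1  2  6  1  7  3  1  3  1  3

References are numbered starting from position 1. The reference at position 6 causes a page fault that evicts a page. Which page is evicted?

pos 1: 1: miss, frames {1}
pos 2: 2: miss, frames {1,2}
pos 3: 6: miss, frames {1,2,6}
pos 4: 1: hit
pos 5: 7: miss, evict 2, frames {6,1,7}
pos 6: 3: miss, evict 6, frames {1,7,3}
At position 6, page 6 is evicted.

6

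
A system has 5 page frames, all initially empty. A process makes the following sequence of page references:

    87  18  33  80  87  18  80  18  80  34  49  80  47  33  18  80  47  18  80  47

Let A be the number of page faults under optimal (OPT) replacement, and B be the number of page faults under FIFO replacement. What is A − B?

Under OPT: F F F F . . . . . F F . F . . . . . . . → 7 faults.
Under FIFO: F F F F . . . . . F F . F . F . . . . . → 8 faults.
A − B = 7 − 8 = -1.

-1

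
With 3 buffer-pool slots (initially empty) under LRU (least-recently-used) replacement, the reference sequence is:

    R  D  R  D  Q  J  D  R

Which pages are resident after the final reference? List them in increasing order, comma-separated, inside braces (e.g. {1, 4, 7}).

R → miss, frames {R}
D → miss, frames {R,D}
R → hit
D → hit
Q → miss, frames {R,D,Q}
J → miss, evict R, frames {D,Q,J}
D → hit
R → miss, evict Q, frames {J,D,R}

{D, J, R}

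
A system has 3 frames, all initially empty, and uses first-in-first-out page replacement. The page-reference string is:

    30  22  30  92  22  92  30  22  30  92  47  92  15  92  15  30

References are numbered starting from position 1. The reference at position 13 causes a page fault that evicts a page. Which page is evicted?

pos 1: 30 -> fault, frames (30)
pos 2: 22 -> fault, frames (30 22)
pos 3: 30 -> hit
pos 4: 92 -> fault, frames (30 22 92)
pos 5: 22 -> hit
pos 6: 92 -> hit
pos 7: 30 -> hit
pos 8: 22 -> hit
pos 9: 30 -> hit
pos 10: 92 -> hit
pos 11: 47 -> fault, evict 30, frames (22 92 47)
pos 12: 92 -> hit
pos 13: 15 -> fault, evict 22, frames (92 47 15)
At position 13, page 22 is evicted.

22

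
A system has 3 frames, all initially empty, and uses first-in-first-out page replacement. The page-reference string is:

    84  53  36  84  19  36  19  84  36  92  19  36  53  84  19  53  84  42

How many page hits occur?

7

84 → fault, frames {84}
53 → fault, frames {84,53}
36 → fault, frames {84,53,36}
84 → hit
19 → fault, evict 84, frames {53,36,19}
36 → hit
19 → hit
84 → fault, evict 53, frames {36,19,84}
36 → hit
92 → fault, evict 36, frames {19,84,92}
19 → hit
36 → fault, evict 19, frames {84,92,36}
53 → fault, evict 84, frames {92,36,53}
84 → fault, evict 92, frames {36,53,84}
19 → fault, evict 36, frames {53,84,19}
53 → hit
84 → hit
42 → fault, evict 53, frames {84,19,42}
Hits: 7.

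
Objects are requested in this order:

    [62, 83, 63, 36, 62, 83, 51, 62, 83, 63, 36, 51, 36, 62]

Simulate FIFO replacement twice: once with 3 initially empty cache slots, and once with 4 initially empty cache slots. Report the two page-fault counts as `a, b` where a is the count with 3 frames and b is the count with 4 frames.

10, 11

3 frames: F F F F F F F . . F F . . F → 10 faults.
4 frames: F F F F . . F F F F F F . F → 11 faults.
11 > 10: adding a frame increased faults — Belady's anomaly.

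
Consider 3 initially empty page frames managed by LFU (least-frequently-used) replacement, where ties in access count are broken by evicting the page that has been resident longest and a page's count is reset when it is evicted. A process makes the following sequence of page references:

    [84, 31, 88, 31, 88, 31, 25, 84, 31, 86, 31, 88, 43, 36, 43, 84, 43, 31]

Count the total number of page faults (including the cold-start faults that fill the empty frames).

11

84: fault, frames (84)
31: fault, frames (84 31)
88: fault, frames (84 31 88)
31: hit
88: hit
31: hit
25: fault, evict 84, frames (31 88 25)
84: fault, evict 25, frames (31 88 84)
31: hit
86: fault, evict 84, frames (31 88 86)
31: hit
88: hit
43: fault, evict 86, frames (31 88 43)
36: fault, evict 43, frames (31 88 36)
43: fault, evict 36, frames (31 88 43)
84: fault, evict 43, frames (31 88 84)
43: fault, evict 84, frames (31 88 43)
31: hit
Page faults: 11.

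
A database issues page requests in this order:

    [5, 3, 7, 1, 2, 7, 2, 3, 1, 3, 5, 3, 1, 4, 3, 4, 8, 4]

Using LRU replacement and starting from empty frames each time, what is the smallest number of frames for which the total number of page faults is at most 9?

f=1: 18 faults
f=2: 13 faults
f=3: 10 faults
f=4: 8 faults
f=5: 7 faults
f=6: 7 faults
f=7: 7 faults
Smallest f with faults ≤ 9 is 4.

4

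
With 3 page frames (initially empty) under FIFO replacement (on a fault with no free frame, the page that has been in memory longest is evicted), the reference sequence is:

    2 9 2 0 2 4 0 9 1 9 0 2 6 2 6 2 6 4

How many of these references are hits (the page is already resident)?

2: fault, frames [2]
9: fault, frames [2, 9]
2: hit
0: fault, frames [2, 9, 0]
2: hit
4: fault, evict 2, frames [9, 0, 4]
0: hit
9: hit
1: fault, evict 9, frames [0, 4, 1]
9: fault, evict 0, frames [4, 1, 9]
0: fault, evict 4, frames [1, 9, 0]
2: fault, evict 1, frames [9, 0, 2]
6: fault, evict 9, frames [0, 2, 6]
2: hit
6: hit
2: hit
6: hit
4: fault, evict 0, frames [2, 6, 4]
Hits: 8.

8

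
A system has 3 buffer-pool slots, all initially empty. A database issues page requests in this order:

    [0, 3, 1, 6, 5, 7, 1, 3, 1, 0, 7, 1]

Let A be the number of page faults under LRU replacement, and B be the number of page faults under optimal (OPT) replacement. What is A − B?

Under LRU: F F F F F F F F . F F . → 10 faults.
Under OPT: F F F F F F . . . F . . → 7 faults.
A − B = 10 − 7 = 3.

3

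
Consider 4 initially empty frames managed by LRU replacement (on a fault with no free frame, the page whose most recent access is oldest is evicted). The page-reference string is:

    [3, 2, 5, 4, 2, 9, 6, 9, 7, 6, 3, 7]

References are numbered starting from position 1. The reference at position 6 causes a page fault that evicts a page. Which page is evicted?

3

pos 1: 3: fault, frames (3)
pos 2: 2: fault, frames (3 2)
pos 3: 5: fault, frames (3 2 5)
pos 4: 4: fault, frames (3 2 5 4)
pos 5: 2: hit
pos 6: 9: fault, evict 3, frames (5 4 2 9)
At position 6, page 3 is evicted.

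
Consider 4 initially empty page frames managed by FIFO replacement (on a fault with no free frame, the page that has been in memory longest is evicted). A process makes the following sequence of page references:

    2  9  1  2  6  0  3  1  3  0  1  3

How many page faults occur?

6

2: miss, frames (2)
9: miss, frames (2 9)
1: miss, frames (2 9 1)
2: hit
6: miss, frames (2 9 1 6)
0: miss, evict 2, frames (9 1 6 0)
3: miss, evict 9, frames (1 6 0 3)
1: hit
3: hit
0: hit
1: hit
3: hit
Page faults: 6.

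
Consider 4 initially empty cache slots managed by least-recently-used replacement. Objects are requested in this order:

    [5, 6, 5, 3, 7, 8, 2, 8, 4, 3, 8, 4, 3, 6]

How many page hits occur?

5 -> miss, frames {5}
6 -> miss, frames {5,6}
5 -> hit
3 -> miss, frames {6,5,3}
7 -> miss, frames {6,5,3,7}
8 -> miss, evict 6, frames {5,3,7,8}
2 -> miss, evict 5, frames {3,7,8,2}
8 -> hit
4 -> miss, evict 3, frames {7,2,8,4}
3 -> miss, evict 7, frames {2,8,4,3}
8 -> hit
4 -> hit
3 -> hit
6 -> miss, evict 2, frames {8,4,3,6}
Hits: 5.

5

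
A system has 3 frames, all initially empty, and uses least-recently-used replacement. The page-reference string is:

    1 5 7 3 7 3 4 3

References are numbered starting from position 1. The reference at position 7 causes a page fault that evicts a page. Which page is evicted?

pos 1: 1 → miss, frames (1)
pos 2: 5 → miss, frames (1 5)
pos 3: 7 → miss, frames (1 5 7)
pos 4: 3 → miss, evict 1, frames (5 7 3)
pos 5: 7 → hit
pos 6: 3 → hit
pos 7: 4 → miss, evict 5, frames (7 3 4)
At position 7, page 5 is evicted.

5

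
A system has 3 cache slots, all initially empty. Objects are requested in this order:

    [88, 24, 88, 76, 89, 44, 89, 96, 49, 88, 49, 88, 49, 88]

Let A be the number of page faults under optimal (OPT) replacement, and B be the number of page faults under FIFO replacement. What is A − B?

-1

Under OPT: F F . F F F . F F . . . . . → 7 faults.
Under FIFO: F F . F F F . F F F . . . . → 8 faults.
A − B = 7 − 8 = -1.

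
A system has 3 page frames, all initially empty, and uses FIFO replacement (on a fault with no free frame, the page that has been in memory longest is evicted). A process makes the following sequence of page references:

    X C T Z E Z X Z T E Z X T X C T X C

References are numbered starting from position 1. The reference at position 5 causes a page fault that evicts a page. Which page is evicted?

pos 1: X → miss, frames (X)
pos 2: C → miss, frames (X C)
pos 3: T → miss, frames (X C T)
pos 4: Z → miss, evict X, frames (C T Z)
pos 5: E → miss, evict C, frames (T Z E)
At position 5, page C is evicted.

C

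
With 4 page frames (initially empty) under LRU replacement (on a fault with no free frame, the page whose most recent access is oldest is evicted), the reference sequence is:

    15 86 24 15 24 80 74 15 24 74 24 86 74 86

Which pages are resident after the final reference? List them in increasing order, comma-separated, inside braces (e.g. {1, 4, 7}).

{15, 24, 74, 86}

15 → miss, frames [15]
86 → miss, frames [15, 86]
24 → miss, frames [15, 86, 24]
15 → hit
24 → hit
80 → miss, frames [86, 15, 24, 80]
74 → miss, evict 86, frames [15, 24, 80, 74]
15 → hit
24 → hit
74 → hit
24 → hit
86 → miss, evict 80, frames [15, 74, 24, 86]
74 → hit
86 → hit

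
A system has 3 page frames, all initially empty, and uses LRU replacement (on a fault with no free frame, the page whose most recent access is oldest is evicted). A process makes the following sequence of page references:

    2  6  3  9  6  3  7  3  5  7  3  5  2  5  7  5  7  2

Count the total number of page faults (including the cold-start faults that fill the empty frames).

2: fault, frames [2]
6: fault, frames [2, 6]
3: fault, frames [2, 6, 3]
9: fault, evict 2, frames [6, 3, 9]
6: hit
3: hit
7: fault, evict 9, frames [6, 3, 7]
3: hit
5: fault, evict 6, frames [7, 3, 5]
7: hit
3: hit
5: hit
2: fault, evict 7, frames [3, 5, 2]
5: hit
7: fault, evict 3, frames [2, 5, 7]
5: hit
7: hit
2: hit
Page faults: 8.

8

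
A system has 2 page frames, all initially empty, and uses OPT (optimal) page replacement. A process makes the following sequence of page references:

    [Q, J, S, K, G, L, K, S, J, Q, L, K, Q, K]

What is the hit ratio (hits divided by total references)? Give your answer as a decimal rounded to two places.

Q: fault, frames (Q)
J: fault, frames (Q J)
S: fault, evict Q, frames (J S)
K: fault, evict J, frames (S K)
G: fault, evict S, frames (K G)
L: fault, evict G, frames (K L)
K: hit
S: fault, evict K, frames (L S)
J: fault, evict S, frames (L J)
Q: fault, evict J, frames (L Q)
L: hit
K: fault, evict L, frames (Q K)
Q: hit
K: hit
Hits: 4 of 14 references → 4/14 = 0.2857.

0.29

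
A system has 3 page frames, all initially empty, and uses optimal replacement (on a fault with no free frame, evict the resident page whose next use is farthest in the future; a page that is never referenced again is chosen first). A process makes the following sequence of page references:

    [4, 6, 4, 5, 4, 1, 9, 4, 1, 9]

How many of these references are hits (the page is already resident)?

5

4: fault, frames {4}
6: fault, frames {4,6}
4: hit
5: fault, frames {4,6,5}
4: hit
1: fault, evict 5, frames {4,6,1}
9: fault, evict 6, frames {4,1,9}
4: hit
1: hit
9: hit
Hits: 5.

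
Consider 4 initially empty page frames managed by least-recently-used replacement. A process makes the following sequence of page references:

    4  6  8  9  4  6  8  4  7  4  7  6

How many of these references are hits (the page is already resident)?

7

4 → miss, frames [4]
6 → miss, frames [4, 6]
8 → miss, frames [4, 6, 8]
9 → miss, frames [4, 6, 8, 9]
4 → hit
6 → hit
8 → hit
4 → hit
7 → miss, evict 9, frames [6, 8, 4, 7]
4 → hit
7 → hit
6 → hit
Hits: 7.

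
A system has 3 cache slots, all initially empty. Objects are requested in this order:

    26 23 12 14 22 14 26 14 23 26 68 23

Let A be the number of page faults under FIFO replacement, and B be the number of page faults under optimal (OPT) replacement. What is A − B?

1

Under FIFO: F F F F F . F . F . F . → 8 faults.
Under OPT: F F F F F . . . F . F . → 7 faults.
A − B = 8 − 7 = 1.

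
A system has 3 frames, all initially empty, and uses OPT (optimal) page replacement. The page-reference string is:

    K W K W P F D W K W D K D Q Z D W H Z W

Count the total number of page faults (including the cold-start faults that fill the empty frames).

K: fault, frames (K)
W: fault, frames (K W)
K: hit
W: hit
P: fault, frames (K W P)
F: fault, evict P, frames (K W F)
D: fault, evict F, frames (K W D)
W: hit
K: hit
W: hit
D: hit
K: hit
D: hit
Q: fault, evict K, frames (W D Q)
Z: fault, evict Q, frames (W D Z)
D: hit
W: hit
H: fault, evict D, frames (W Z H)
Z: hit
W: hit
Page faults: 8.

8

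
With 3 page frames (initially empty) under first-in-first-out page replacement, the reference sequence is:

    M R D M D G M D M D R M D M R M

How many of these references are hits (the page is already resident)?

9

M: fault, frames [M]
R: fault, frames [M, R]
D: fault, frames [M, R, D]
M: hit
D: hit
G: fault, evict M, frames [R, D, G]
M: fault, evict R, frames [D, G, M]
D: hit
M: hit
D: hit
R: fault, evict D, frames [G, M, R]
M: hit
D: fault, evict G, frames [M, R, D]
M: hit
R: hit
M: hit
Hits: 9.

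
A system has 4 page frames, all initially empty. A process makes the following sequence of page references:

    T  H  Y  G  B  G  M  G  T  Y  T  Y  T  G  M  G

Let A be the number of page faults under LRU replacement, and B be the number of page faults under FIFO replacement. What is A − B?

-1

Under LRU: F F F F F . F . F F . . . . . . → 8 faults.
Under FIFO: F F F F F . F . F F . . . F . . → 9 faults.
A − B = 8 − 9 = -1.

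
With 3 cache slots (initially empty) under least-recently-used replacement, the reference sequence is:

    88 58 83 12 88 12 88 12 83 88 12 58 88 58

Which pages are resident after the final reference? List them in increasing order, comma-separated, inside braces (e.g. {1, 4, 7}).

{12, 58, 88}

88 → fault, frames {88}
58 → fault, frames {88,58}
83 → fault, frames {88,58,83}
12 → fault, evict 88, frames {58,83,12}
88 → fault, evict 58, frames {83,12,88}
12 → hit
88 → hit
12 → hit
83 → hit
88 → hit
12 → hit
58 → fault, evict 83, frames {88,12,58}
88 → hit
58 → hit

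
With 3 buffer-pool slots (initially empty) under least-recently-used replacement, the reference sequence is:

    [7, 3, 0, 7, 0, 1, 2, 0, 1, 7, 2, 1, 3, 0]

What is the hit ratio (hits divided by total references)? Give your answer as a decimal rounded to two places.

0.36

7: miss, frames {7}
3: miss, frames {7,3}
0: miss, frames {7,3,0}
7: hit
0: hit
1: miss, evict 3, frames {7,0,1}
2: miss, evict 7, frames {0,1,2}
0: hit
1: hit
7: miss, evict 2, frames {0,1,7}
2: miss, evict 0, frames {1,7,2}
1: hit
3: miss, evict 7, frames {2,1,3}
0: miss, evict 2, frames {1,3,0}
Hits: 5 of 14 references → 5/14 = 0.3571.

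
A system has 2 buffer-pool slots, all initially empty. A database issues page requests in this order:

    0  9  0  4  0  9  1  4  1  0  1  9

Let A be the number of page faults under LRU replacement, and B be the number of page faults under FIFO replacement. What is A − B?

Under LRU: F F . F . F F F . F . F → 8 faults.
Under FIFO: F F . F F F F F . F F F → 10 faults.
A − B = 8 − 10 = -2.

-2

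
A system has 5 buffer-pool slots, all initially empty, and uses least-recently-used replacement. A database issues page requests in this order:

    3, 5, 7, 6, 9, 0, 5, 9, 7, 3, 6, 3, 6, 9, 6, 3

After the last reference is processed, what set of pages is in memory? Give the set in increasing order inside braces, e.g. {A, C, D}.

{3, 5, 6, 7, 9}

3 -> fault, frames [3]
5 -> fault, frames [3, 5]
7 -> fault, frames [3, 5, 7]
6 -> fault, frames [3, 5, 7, 6]
9 -> fault, frames [3, 5, 7, 6, 9]
0 -> fault, evict 3, frames [5, 7, 6, 9, 0]
5 -> hit
9 -> hit
7 -> hit
3 -> fault, evict 6, frames [0, 5, 9, 7, 3]
6 -> fault, evict 0, frames [5, 9, 7, 3, 6]
3 -> hit
6 -> hit
9 -> hit
6 -> hit
3 -> hit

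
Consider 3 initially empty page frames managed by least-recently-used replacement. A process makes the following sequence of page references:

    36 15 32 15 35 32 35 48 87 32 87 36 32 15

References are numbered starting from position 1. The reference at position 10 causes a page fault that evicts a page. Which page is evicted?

35

pos 1: 36 → miss, frames [36]
pos 2: 15 → miss, frames [36, 15]
pos 3: 32 → miss, frames [36, 15, 32]
pos 4: 15 → hit
pos 5: 35 → miss, evict 36, frames [32, 15, 35]
pos 6: 32 → hit
pos 7: 35 → hit
pos 8: 48 → miss, evict 15, frames [32, 35, 48]
pos 9: 87 → miss, evict 32, frames [35, 48, 87]
pos 10: 32 → miss, evict 35, frames [48, 87, 32]
At position 10, page 35 is evicted.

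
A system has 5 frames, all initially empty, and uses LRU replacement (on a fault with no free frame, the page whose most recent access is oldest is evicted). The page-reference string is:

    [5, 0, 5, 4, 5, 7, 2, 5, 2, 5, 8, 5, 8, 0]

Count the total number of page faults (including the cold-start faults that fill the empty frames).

7

5 → miss, frames (5)
0 → miss, frames (5 0)
5 → hit
4 → miss, frames (0 5 4)
5 → hit
7 → miss, frames (0 4 5 7)
2 → miss, frames (0 4 5 7 2)
5 → hit
2 → hit
5 → hit
8 → miss, evict 0, frames (4 7 2 5 8)
5 → hit
8 → hit
0 → miss, evict 4, frames (7 2 5 8 0)
Page faults: 7.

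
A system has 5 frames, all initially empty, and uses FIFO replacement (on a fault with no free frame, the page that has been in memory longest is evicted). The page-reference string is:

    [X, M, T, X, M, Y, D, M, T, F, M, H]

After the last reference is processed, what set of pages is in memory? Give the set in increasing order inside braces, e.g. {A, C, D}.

X -> fault, frames {X}
M -> fault, frames {X,M}
T -> fault, frames {X,M,T}
X -> hit
M -> hit
Y -> fault, frames {X,M,T,Y}
D -> fault, frames {X,M,T,Y,D}
M -> hit
T -> hit
F -> fault, evict X, frames {M,T,Y,D,F}
M -> hit
H -> fault, evict M, frames {T,Y,D,F,H}

{D, F, H, T, Y}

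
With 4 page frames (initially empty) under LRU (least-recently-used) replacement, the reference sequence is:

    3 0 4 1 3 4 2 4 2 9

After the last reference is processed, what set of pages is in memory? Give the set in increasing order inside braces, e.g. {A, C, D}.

{2, 3, 4, 9}

3: miss, frames {3}
0: miss, frames {3,0}
4: miss, frames {3,0,4}
1: miss, frames {3,0,4,1}
3: hit
4: hit
2: miss, evict 0, frames {1,3,4,2}
4: hit
2: hit
9: miss, evict 1, frames {3,4,2,9}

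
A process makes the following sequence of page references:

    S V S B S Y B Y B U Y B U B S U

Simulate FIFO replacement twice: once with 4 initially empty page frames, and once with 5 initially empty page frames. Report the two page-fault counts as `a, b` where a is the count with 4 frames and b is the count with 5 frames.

6, 5

4 frames: F F . F . F . . . F . . . . F . → 6 faults.
5 frames: F F . F . F . . . F . . . . . . → 5 faults.
5 < 6: adding a frame reduced faults, as is typical.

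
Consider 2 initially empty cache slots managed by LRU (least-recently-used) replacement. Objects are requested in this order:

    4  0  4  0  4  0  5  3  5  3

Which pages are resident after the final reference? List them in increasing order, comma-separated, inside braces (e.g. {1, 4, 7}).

4 -> miss, frames {4}
0 -> miss, frames {4,0}
4 -> hit
0 -> hit
4 -> hit
0 -> hit
5 -> miss, evict 4, frames {0,5}
3 -> miss, evict 0, frames {5,3}
5 -> hit
3 -> hit

{3, 5}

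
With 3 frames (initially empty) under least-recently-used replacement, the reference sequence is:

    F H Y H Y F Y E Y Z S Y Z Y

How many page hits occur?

F → fault, frames {F}
H → fault, frames {F,H}
Y → fault, frames {F,H,Y}
H → hit
Y → hit
F → hit
Y → hit
E → fault, evict H, frames {F,Y,E}
Y → hit
Z → fault, evict F, frames {E,Y,Z}
S → fault, evict E, frames {Y,Z,S}
Y → hit
Z → hit
Y → hit
Hits: 8.

8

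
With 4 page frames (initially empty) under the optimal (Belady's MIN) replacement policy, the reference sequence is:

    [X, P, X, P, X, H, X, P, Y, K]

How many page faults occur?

5

X: miss, frames {X}
P: miss, frames {X,P}
X: hit
P: hit
X: hit
H: miss, frames {X,P,H}
X: hit
P: hit
Y: miss, frames {X,P,H,Y}
K: miss, evict Y, frames {X,P,H,K}
Page faults: 5.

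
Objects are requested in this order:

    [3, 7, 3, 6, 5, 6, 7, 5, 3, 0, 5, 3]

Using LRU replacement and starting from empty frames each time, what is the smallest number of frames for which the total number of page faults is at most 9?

3

f=1: 12 faults
f=2: 10 faults
f=3: 7 faults
f=4: 5 faults
f=5: 5 faults
Smallest f with faults ≤ 9 is 3.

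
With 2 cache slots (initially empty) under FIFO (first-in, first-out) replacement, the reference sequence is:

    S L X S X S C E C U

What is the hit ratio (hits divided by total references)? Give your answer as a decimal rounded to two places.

0.30

S: fault, frames [S]
L: fault, frames [S, L]
X: fault, evict S, frames [L, X]
S: fault, evict L, frames [X, S]
X: hit
S: hit
C: fault, evict X, frames [S, C]
E: fault, evict S, frames [C, E]
C: hit
U: fault, evict C, frames [E, U]
Hits: 3 of 10 references → 3/10 = 0.3000.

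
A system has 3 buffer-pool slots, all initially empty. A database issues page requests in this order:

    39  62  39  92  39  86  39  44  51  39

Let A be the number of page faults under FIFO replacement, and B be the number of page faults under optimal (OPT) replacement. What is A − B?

Under FIFO: F F . F . F F F F . → 7 faults.
Under OPT: F F . F . F . F F . → 6 faults.
A − B = 7 − 6 = 1.

1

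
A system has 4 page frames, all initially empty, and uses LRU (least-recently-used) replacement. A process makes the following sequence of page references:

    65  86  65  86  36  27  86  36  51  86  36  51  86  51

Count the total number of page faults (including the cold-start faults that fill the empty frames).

65: miss, frames {65}
86: miss, frames {65,86}
65: hit
86: hit
36: miss, frames {65,86,36}
27: miss, frames {65,86,36,27}
86: hit
36: hit
51: miss, evict 65, frames {27,86,36,51}
86: hit
36: hit
51: hit
86: hit
51: hit
Page faults: 5.

5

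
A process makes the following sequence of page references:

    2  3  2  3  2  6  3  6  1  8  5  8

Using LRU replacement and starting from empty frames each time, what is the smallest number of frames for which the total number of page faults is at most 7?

2

f=1: 12 faults
f=2: 7 faults
f=3: 6 faults
f=4: 6 faults
f=5: 6 faults
f=6: 6 faults
Smallest f with faults ≤ 7 is 2.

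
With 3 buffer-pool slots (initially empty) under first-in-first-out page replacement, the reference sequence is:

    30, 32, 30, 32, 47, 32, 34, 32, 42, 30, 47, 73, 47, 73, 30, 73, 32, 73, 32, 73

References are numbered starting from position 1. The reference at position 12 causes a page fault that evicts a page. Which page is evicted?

pos 1: 30 → fault, frames {30}
pos 2: 32 → fault, frames {30,32}
pos 3: 30 → hit
pos 4: 32 → hit
pos 5: 47 → fault, frames {30,32,47}
pos 6: 32 → hit
pos 7: 34 → fault, evict 30, frames {32,47,34}
pos 8: 32 → hit
pos 9: 42 → fault, evict 32, frames {47,34,42}
pos 10: 30 → fault, evict 47, frames {34,42,30}
pos 11: 47 → fault, evict 34, frames {42,30,47}
pos 12: 73 → fault, evict 42, frames {30,47,73}
At position 12, page 42 is evicted.

42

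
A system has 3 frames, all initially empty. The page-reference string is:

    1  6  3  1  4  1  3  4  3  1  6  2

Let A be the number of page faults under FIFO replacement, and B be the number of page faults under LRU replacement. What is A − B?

1

Under FIFO: F F F . F F . . . . F F → 7 faults.
Under LRU: F F F . F . . . . . F F → 6 faults.
A − B = 7 − 6 = 1.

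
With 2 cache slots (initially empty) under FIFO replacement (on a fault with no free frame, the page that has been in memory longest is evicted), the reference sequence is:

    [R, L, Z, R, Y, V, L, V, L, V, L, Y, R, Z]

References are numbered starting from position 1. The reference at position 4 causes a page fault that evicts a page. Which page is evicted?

pos 1: R: miss, frames (R)
pos 2: L: miss, frames (R L)
pos 3: Z: miss, evict R, frames (L Z)
pos 4: R: miss, evict L, frames (Z R)
At position 4, page L is evicted.

L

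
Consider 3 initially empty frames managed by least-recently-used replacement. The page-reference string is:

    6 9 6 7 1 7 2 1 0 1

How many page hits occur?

6 -> miss, frames (6)
9 -> miss, frames (6 9)
6 -> hit
7 -> miss, frames (9 6 7)
1 -> miss, evict 9, frames (6 7 1)
7 -> hit
2 -> miss, evict 6, frames (1 7 2)
1 -> hit
0 -> miss, evict 7, frames (2 1 0)
1 -> hit
Hits: 4.

4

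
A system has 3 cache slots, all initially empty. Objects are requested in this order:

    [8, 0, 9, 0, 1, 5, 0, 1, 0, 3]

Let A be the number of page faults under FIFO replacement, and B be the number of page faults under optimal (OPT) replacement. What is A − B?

Under FIFO: F F F . F F F . . F → 7 faults.
Under OPT: F F F . F F . . . F → 6 faults.
A − B = 7 − 6 = 1.

1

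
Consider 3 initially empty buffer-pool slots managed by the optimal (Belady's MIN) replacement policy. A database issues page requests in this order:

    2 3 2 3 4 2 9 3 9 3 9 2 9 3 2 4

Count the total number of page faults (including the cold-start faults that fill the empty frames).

2 -> fault, frames [2]
3 -> fault, frames [2, 3]
2 -> hit
3 -> hit
4 -> fault, frames [2, 3, 4]
2 -> hit
9 -> fault, evict 4, frames [2, 3, 9]
3 -> hit
9 -> hit
3 -> hit
9 -> hit
2 -> hit
9 -> hit
3 -> hit
2 -> hit
4 -> fault, evict 9, frames [2, 3, 4]
Page faults: 5.

5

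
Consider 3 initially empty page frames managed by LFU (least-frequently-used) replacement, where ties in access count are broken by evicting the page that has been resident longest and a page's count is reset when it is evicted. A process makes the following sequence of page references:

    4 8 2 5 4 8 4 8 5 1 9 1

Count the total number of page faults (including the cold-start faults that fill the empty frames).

4: miss, frames (4)
8: miss, frames (4 8)
2: miss, frames (4 8 2)
5: miss, evict 4, frames (8 2 5)
4: miss, evict 8, frames (2 5 4)
8: miss, evict 2, frames (5 4 8)
4: hit
8: hit
5: hit
1: miss, evict 5, frames (4 8 1)
9: miss, evict 1, frames (4 8 9)
1: miss, evict 9, frames (4 8 1)
Page faults: 9.

9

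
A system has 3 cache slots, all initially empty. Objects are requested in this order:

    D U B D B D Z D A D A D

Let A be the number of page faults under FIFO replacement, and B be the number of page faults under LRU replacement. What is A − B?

1

Under FIFO: F F F . . . F F F . . . → 6 faults.
Under LRU: F F F . . . F . F . . . → 5 faults.
A − B = 6 − 5 = 1.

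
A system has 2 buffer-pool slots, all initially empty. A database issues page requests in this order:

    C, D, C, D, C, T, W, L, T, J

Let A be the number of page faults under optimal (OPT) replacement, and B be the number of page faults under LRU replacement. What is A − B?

Under OPT: F F . . . F F F . F → 6 faults.
Under LRU: F F . . . F F F F F → 7 faults.
A − B = 6 − 7 = -1.

-1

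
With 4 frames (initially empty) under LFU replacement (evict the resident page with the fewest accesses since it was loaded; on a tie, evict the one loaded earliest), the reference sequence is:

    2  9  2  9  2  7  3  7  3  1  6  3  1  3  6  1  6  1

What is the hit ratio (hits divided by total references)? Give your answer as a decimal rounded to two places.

2: fault, frames (2)
9: fault, frames (2 9)
2: hit
9: hit
2: hit
7: fault, frames (2 9 7)
3: fault, frames (2 9 7 3)
7: hit
3: hit
1: fault, evict 9, frames (2 7 3 1)
6: fault, evict 1, frames (2 7 3 6)
3: hit
1: fault, evict 6, frames (2 7 3 1)
3: hit
6: fault, evict 1, frames (2 7 3 6)
1: fault, evict 6, frames (2 7 3 1)
6: fault, evict 1, frames (2 7 3 6)
1: fault, evict 6, frames (2 7 3 1)
Hits: 7 of 18 references → 7/18 = 0.3889.

0.39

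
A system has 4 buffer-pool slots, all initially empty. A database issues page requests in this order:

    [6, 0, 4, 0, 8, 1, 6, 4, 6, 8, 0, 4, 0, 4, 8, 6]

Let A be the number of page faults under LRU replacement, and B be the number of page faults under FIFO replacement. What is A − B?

Under LRU: F F F . F F F F . . F . . . . . → 8 faults.
Under FIFO: F F F . F F F . . . F F . . F . → 9 faults.
A − B = 8 − 9 = -1.

-1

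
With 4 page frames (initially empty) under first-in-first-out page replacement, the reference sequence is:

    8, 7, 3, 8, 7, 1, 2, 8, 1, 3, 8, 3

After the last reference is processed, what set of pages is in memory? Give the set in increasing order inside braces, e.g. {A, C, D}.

8: miss, frames (8)
7: miss, frames (8 7)
3: miss, frames (8 7 3)
8: hit
7: hit
1: miss, frames (8 7 3 1)
2: miss, evict 8, frames (7 3 1 2)
8: miss, evict 7, frames (3 1 2 8)
1: hit
3: hit
8: hit
3: hit

{1, 2, 3, 8}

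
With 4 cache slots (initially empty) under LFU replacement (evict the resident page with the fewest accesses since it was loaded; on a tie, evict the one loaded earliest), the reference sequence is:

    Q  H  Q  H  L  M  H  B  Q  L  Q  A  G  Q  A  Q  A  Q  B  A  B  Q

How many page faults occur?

Q → fault, frames (Q)
H → fault, frames (Q H)
Q → hit
H → hit
L → fault, frames (Q H L)
M → fault, frames (Q H L M)
H → hit
B → fault, evict L, frames (Q H M B)
Q → hit
L → fault, evict M, frames (Q H B L)
Q → hit
A → fault, evict B, frames (Q H L A)
G → fault, evict L, frames (Q H A G)
Q → hit
A → hit
Q → hit
A → hit
Q → hit
B → fault, evict G, frames (Q H A B)
A → hit
B → hit
Q → hit
Page faults: 9.

9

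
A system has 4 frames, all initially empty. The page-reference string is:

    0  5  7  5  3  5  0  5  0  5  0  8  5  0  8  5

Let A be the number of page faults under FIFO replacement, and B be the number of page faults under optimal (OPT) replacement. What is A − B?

Under FIFO: F F F . F . . . . . . F . F . F → 7 faults.
Under OPT: F F F . F . . . . . . F . . . . → 5 faults.
A − B = 7 − 5 = 2.

2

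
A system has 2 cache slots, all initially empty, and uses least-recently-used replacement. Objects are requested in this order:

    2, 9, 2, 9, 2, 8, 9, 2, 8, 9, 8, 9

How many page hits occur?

5

2 → miss, frames (2)
9 → miss, frames (2 9)
2 → hit
9 → hit
2 → hit
8 → miss, evict 9, frames (2 8)
9 → miss, evict 2, frames (8 9)
2 → miss, evict 8, frames (9 2)
8 → miss, evict 9, frames (2 8)
9 → miss, evict 2, frames (8 9)
8 → hit
9 → hit
Hits: 5.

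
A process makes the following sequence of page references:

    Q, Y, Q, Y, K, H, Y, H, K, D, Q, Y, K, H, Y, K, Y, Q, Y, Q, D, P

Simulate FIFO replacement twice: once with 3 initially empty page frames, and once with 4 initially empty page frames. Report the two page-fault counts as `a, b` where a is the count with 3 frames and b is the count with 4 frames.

13, 11

3 frames: F F . . F F . . . F F F F F . . . F F . F F → 13 faults.
4 frames: F F . . F F . . . F F F F F . . . . . . F F → 11 faults.
11 < 13: adding a frame reduced faults, as is typical.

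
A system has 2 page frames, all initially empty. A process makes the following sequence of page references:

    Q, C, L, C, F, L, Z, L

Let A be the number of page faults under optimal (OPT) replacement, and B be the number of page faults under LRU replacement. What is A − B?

Under OPT: F F F . F . F . → 5 faults.
Under LRU: F F F . F F F . → 6 faults.
A − B = 5 − 6 = -1.

-1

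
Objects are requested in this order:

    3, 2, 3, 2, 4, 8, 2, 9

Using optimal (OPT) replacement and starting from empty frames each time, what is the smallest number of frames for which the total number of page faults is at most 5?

2

f=1: 8 faults
f=2: 5 faults
f=3: 5 faults
f=4: 5 faults
f=5: 5 faults
Smallest f with faults ≤ 5 is 2.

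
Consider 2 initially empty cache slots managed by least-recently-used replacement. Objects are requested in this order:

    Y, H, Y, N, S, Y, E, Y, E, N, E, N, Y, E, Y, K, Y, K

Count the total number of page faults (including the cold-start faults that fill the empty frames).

Y → fault, frames {Y}
H → fault, frames {Y,H}
Y → hit
N → fault, evict H, frames {Y,N}
S → fault, evict Y, frames {N,S}
Y → fault, evict N, frames {S,Y}
E → fault, evict S, frames {Y,E}
Y → hit
E → hit
N → fault, evict Y, frames {E,N}
E → hit
N → hit
Y → fault, evict E, frames {N,Y}
E → fault, evict N, frames {Y,E}
Y → hit
K → fault, evict E, frames {Y,K}
Y → hit
K → hit
Page faults: 10.

10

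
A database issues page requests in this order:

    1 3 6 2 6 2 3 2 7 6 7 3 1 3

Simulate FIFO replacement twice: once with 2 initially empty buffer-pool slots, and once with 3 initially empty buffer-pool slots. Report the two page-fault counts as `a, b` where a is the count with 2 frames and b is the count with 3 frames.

2 frames: F F F F . . F . F F . F F . → 9 faults.
3 frames: F F F F . . . . F . . F F . → 7 faults.
7 < 9: adding a frame reduced faults, as is typical.

9, 7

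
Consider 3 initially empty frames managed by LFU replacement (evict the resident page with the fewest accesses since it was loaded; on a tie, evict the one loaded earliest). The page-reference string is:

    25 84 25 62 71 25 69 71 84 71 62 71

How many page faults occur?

25 → miss, frames (25)
84 → miss, frames (25 84)
25 → hit
62 → miss, frames (25 84 62)
71 → miss, evict 84, frames (25 62 71)
25 → hit
69 → miss, evict 62, frames (25 71 69)
71 → hit
84 → miss, evict 69, frames (25 71 84)
71 → hit
62 → miss, evict 84, frames (25 71 62)
71 → hit
Page faults: 7.

7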